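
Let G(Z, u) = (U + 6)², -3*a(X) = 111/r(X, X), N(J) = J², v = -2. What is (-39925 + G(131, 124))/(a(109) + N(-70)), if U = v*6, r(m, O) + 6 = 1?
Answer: -199445/24537 ≈ -8.1283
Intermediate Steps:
r(m, O) = -5 (r(m, O) = -6 + 1 = -5)
U = -12 (U = -2*6 = -12)
a(X) = 37/5 (a(X) = -37/(-5) = -37*(-1)/5 = -⅓*(-111/5) = 37/5)
G(Z, u) = 36 (G(Z, u) = (-12 + 6)² = (-6)² = 36)
(-39925 + G(131, 124))/(a(109) + N(-70)) = (-39925 + 36)/(37/5 + (-70)²) = -39889/(37/5 + 4900) = -39889/24537/5 = -39889*5/24537 = -199445/24537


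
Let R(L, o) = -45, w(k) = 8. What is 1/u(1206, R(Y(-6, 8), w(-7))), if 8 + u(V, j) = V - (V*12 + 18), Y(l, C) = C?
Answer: -1/13292 ≈ -7.5233e-5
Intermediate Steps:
u(V, j) = -26 - 11*V (u(V, j) = -8 + (V - (V*12 + 18)) = -8 + (V - (12*V + 18)) = -8 + (V - (18 + 12*V)) = -8 + (V + (-18 - 12*V)) = -8 + (-18 - 11*V) = -26 - 11*V)
1/u(1206, R(Y(-6, 8), w(-7))) = 1/(-26 - 11*1206) = 1/(-26 - 13266) = 1/(-13292) = -1/13292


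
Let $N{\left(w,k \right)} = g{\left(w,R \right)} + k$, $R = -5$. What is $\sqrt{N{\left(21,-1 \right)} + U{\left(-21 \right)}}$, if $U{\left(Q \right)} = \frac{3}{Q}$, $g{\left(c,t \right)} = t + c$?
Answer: $\frac{2 \sqrt{182}}{7} \approx 3.8545$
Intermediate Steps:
$g{\left(c,t \right)} = c + t$
$N{\left(w,k \right)} = -5 + k + w$ ($N{\left(w,k \right)} = \left(w - 5\right) + k = \left(-5 + w\right) + k = -5 + k + w$)
$\sqrt{N{\left(21,-1 \right)} + U{\left(-21 \right)}} = \sqrt{\left(-5 - 1 + 21\right) + \frac{3}{-21}} = \sqrt{15 + 3 \left(- \frac{1}{21}\right)} = \sqrt{15 - \frac{1}{7}} = \sqrt{\frac{104}{7}} = \frac{2 \sqrt{182}}{7}$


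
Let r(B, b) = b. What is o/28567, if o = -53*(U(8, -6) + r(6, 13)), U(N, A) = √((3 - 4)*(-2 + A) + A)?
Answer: -13/539 - √2/539 ≈ -0.026743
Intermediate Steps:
U(N, A) = √2 (U(N, A) = √(-(-2 + A) + A) = √((2 - A) + A) = √2)
o = -689 - 53*√2 (o = -53*(√2 + 13) = -53*(13 + √2) = -689 - 53*√2 ≈ -763.95)
o/28567 = (-689 - 53*√2)/28567 = (-689 - 53*√2)*(1/28567) = -13/539 - √2/539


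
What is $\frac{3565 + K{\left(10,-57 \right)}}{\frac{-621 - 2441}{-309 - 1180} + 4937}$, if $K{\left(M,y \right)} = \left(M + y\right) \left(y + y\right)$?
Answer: $\frac{13286347}{7354255} \approx 1.8066$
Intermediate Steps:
$K{\left(M,y \right)} = 2 y \left(M + y\right)$ ($K{\left(M,y \right)} = \left(M + y\right) 2 y = 2 y \left(M + y\right)$)
$\frac{3565 + K{\left(10,-57 \right)}}{\frac{-621 - 2441}{-309 - 1180} + 4937} = \frac{3565 + 2 \left(-57\right) \left(10 - 57\right)}{\frac{-621 - 2441}{-309 - 1180} + 4937} = \frac{3565 + 2 \left(-57\right) \left(-47\right)}{- \frac{3062}{-1489} + 4937} = \frac{3565 + 5358}{\left(-3062\right) \left(- \frac{1}{1489}\right) + 4937} = \frac{8923}{\frac{3062}{1489} + 4937} = \frac{8923}{\frac{7354255}{1489}} = 8923 \cdot \frac{1489}{7354255} = \frac{13286347}{7354255}$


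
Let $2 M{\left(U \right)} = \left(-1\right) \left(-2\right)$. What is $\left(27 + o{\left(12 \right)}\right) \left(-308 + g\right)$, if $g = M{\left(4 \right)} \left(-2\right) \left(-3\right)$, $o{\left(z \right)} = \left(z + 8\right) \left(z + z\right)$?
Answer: $-153114$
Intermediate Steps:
$M{\left(U \right)} = 1$ ($M{\left(U \right)} = \frac{\left(-1\right) \left(-2\right)}{2} = \frac{1}{2} \cdot 2 = 1$)
$o{\left(z \right)} = 2 z \left(8 + z\right)$ ($o{\left(z \right)} = \left(8 + z\right) 2 z = 2 z \left(8 + z\right)$)
$g = 6$ ($g = 1 \left(-2\right) \left(-3\right) = \left(-2\right) \left(-3\right) = 6$)
$\left(27 + o{\left(12 \right)}\right) \left(-308 + g\right) = \left(27 + 2 \cdot 12 \left(8 + 12\right)\right) \left(-308 + 6\right) = \left(27 + 2 \cdot 12 \cdot 20\right) \left(-302\right) = \left(27 + 480\right) \left(-302\right) = 507 \left(-302\right) = -153114$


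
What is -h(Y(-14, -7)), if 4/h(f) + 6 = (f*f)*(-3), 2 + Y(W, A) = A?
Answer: 4/249 ≈ 0.016064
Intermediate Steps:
Y(W, A) = -2 + A
h(f) = 4/(-6 - 3*f**2) (h(f) = 4/(-6 + (f*f)*(-3)) = 4/(-6 + f**2*(-3)) = 4/(-6 - 3*f**2))
-h(Y(-14, -7)) = -(-4)/(6 + 3*(-2 - 7)**2) = -(-4)/(6 + 3*(-9)**2) = -(-4)/(6 + 3*81) = -(-4)/(6 + 243) = -(-4)/249 = -1*(-4/249) = 4/249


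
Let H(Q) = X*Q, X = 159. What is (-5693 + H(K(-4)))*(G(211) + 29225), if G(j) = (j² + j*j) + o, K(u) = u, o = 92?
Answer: -749094111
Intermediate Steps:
G(j) = 92 + 2*j² (G(j) = (j² + j*j) + 92 = (j² + j²) + 92 = 2*j² + 92 = 92 + 2*j²)
H(Q) = 159*Q
(-5693 + H(K(-4)))*(G(211) + 29225) = (-5693 + 159*(-4))*((92 + 2*211²) + 29225) = (-5693 - 636)*((92 + 2*44521) + 29225) = -6329*((92 + 89042) + 29225) = -6329*(89134 + 29225) = -6329*118359 = -749094111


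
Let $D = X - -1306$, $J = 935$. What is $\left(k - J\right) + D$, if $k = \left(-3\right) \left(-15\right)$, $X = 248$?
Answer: $664$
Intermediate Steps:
$D = 1554$ ($D = 248 - -1306 = 248 + 1306 = 1554$)
$k = 45$
$\left(k - J\right) + D = \left(45 - 935\right) + 1554 = -890 + 1554 = 664$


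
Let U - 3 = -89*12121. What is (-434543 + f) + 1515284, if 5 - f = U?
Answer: 2159512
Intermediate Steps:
U = -1078766 (U = 3 - 89*12121 = 3 - 1078769 = -1078766)
f = 1078771 (f = 5 - 1*(-1078766) = 5 + 1078766 = 1078771)
(-434543 + f) + 1515284 = (-434543 + 1078771) + 1515284 = 644228 + 1515284 = 2159512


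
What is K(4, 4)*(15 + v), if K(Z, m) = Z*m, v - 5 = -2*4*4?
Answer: -192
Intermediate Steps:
v = -27 (v = 5 - 2*4*4 = 5 - 8*4 = 5 - 32 = -27)
K(4, 4)*(15 + v) = (4*4)*(15 - 27) = 16*(-12) = -192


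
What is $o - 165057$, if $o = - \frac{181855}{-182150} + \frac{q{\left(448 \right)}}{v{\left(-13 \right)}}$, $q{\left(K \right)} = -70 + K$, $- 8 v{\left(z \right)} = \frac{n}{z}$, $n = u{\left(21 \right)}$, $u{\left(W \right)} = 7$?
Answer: $- \frac{5808399259}{36430} \approx -1.5944 \cdot 10^{5}$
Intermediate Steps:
$n = 7$
$v{\left(z \right)} = - \frac{7}{8 z}$ ($v{\left(z \right)} = - \frac{7 \frac{1}{z}}{8} = - \frac{7}{8 z}$)
$o = \frac{204627251}{36430}$ ($o = - \frac{181855}{-182150} + \frac{-70 + 448}{\left(- \frac{7}{8}\right) \frac{1}{-13}} = \left(-181855\right) \left(- \frac{1}{182150}\right) + \frac{378}{\left(- \frac{7}{8}\right) \left(- \frac{1}{13}\right)} = \frac{36371}{36430} + \frac{378}{\frac{7}{104}} = \frac{36371}{36430} + 378 \cdot \frac{104}{7} = \frac{36371}{36430} + 5616 = \frac{204627251}{36430} \approx 5617.0$)
$o - 165057 = \frac{204627251}{36430} - 165057 = - \frac{5808399259}{36430}$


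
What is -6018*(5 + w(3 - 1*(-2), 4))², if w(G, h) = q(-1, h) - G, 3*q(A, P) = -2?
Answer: -8024/3 ≈ -2674.7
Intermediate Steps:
q(A, P) = -⅔ (q(A, P) = (⅓)*(-2) = -⅔)
w(G, h) = -⅔ - G
-6018*(5 + w(3 - 1*(-2), 4))² = -6018*(5 + (-⅔ - (3 - 1*(-2))))² = -6018*(5 + (-⅔ - (3 + 2)))² = -6018*(5 + (-⅔ - 1*5))² = -6018*(5 + (-⅔ - 5))² = -6018*(5 - 17/3)² = -6018*(-⅔)² = -6018*4/9 = -8024/3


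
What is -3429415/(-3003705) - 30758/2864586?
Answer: 324382207960/286812376371 ≈ 1.1310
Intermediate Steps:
-3429415/(-3003705) - 30758/2864586 = -3429415*(-1/3003705) - 30758*1/2864586 = 685883/600741 - 15379/1432293 = 324382207960/286812376371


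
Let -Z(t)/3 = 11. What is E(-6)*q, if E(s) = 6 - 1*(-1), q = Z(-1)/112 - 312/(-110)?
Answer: 15657/880 ≈ 17.792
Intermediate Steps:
Z(t) = -33 (Z(t) = -3*11 = -33)
q = 15657/6160 (q = -33/112 - 312/(-110) = -33*1/112 - 312*(-1/110) = -33/112 + 156/55 = 15657/6160 ≈ 2.5417)
E(s) = 7 (E(s) = 6 + 1 = 7)
E(-6)*q = 7*(15657/6160) = 15657/880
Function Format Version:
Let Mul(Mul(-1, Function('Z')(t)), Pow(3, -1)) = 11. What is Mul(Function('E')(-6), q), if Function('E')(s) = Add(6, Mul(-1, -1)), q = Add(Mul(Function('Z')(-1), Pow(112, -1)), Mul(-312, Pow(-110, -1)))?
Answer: Rational(15657, 880) ≈ 17.792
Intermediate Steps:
Function('Z')(t) = -33 (Function('Z')(t) = Mul(-3, 11) = -33)
q = Rational(15657, 6160) (q = Add(Mul(-33, Pow(112, -1)), Mul(-312, Pow(-110, -1))) = Add(Mul(-33, Rational(1, 112)), Mul(-312, Rational(-1, 110))) = Add(Rational(-33, 112), Rational(156, 55)) = Rational(15657, 6160) ≈ 2.5417)
Function('E')(s) = 7 (Function('E')(s) = Add(6, 1) = 7)
Mul(Function('E')(-6), q) = Mul(7, Rational(15657, 6160)) = Rational(15657, 880)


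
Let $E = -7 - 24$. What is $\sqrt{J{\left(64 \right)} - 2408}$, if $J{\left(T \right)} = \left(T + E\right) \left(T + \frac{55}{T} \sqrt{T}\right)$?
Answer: $\frac{i \sqrt{1106}}{4} \approx 8.3141 i$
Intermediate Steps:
$E = -31$ ($E = -7 - 24 = -31$)
$J{\left(T \right)} = \left(-31 + T\right) \left(T + \frac{55}{\sqrt{T}}\right)$ ($J{\left(T \right)} = \left(T - 31\right) \left(T + \frac{55}{T} \sqrt{T}\right) = \left(-31 + T\right) \left(T + \frac{55}{\sqrt{T}}\right)$)
$\sqrt{J{\left(64 \right)} - 2408} = \sqrt{\left(64^{2} - \frac{1705}{8} - 1984 + 55 \sqrt{64}\right) - 2408} = \sqrt{\left(4096 - \frac{1705}{8} - 1984 + 55 \cdot 8\right) - 2408} = \sqrt{\left(4096 - \frac{1705}{8} - 1984 + 440\right) - 2408} = \sqrt{\frac{18711}{8} - 2408} = \sqrt{- \frac{553}{8}} = \frac{i \sqrt{1106}}{4}$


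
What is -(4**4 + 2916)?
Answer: -3172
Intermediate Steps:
-(4**4 + 2916) = -(256 + 2916) = -1*3172 = -3172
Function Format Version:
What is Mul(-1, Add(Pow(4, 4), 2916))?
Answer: -3172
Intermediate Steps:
Mul(-1, Add(Pow(4, 4), 2916)) = Mul(-1, Add(256, 2916)) = Mul(-1, 3172) = -3172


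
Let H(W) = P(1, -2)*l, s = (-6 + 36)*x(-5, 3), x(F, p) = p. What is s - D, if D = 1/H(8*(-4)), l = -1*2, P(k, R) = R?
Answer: 359/4 ≈ 89.750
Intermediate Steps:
s = 90 (s = (-6 + 36)*3 = 30*3 = 90)
l = -2
H(W) = 4 (H(W) = -2*(-2) = 4)
D = 1/4 ≈ 0.25000
s - D = 90 - 1*1/4 = 90 - 1/4 = 359/4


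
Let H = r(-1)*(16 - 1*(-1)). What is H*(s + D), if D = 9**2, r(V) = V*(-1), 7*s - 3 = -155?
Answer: 7055/7 ≈ 1007.9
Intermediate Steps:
s = -152/7 (s = 3/7 + (1/7)*(-155) = 3/7 - 155/7 = -152/7 ≈ -21.714)
r(V) = -V
D = 81
H = 17 (H = (-1*(-1))*(16 - 1*(-1)) = 1*(16 + 1) = 1*17 = 17)
H*(s + D) = 17*(-152/7 + 81) = 17*(415/7) = 7055/7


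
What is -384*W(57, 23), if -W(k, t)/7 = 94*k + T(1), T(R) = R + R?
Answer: 14407680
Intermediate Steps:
T(R) = 2*R
W(k, t) = -14 - 658*k (W(k, t) = -7*(94*k + 2*1) = -7*(94*k + 2) = -7*(2 + 94*k) = -14 - 658*k)
-384*W(57, 23) = -384*(-14 - 658*57) = -384*(-14 - 37506) = -384*(-37520) = 14407680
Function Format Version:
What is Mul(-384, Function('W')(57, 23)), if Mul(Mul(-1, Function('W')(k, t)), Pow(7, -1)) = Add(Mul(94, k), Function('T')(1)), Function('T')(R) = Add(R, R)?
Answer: 14407680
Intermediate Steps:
Function('T')(R) = Mul(2, R)
Function('W')(k, t) = Add(-14, Mul(-658, k)) (Function('W')(k, t) = Mul(-7, Add(Mul(94, k), Mul(2, 1))) = Mul(-7, Add(Mul(94, k), 2)) = Mul(-7, Add(2, Mul(94, k))) = Add(-14, Mul(-658, k)))
Mul(-384, Function('W')(57, 23)) = Mul(-384, Add(-14, Mul(-658, 57))) = Mul(-384, Add(-14, -37506)) = Mul(-384, -37520) = 14407680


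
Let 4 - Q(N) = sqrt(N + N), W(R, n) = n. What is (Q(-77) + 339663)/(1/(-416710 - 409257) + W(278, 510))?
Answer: 280553732989/421243169 - 825967*I*sqrt(154)/421243169 ≈ 666.01 - 0.024333*I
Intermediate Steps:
Q(N) = 4 - sqrt(2)*sqrt(N) (Q(N) = 4 - sqrt(N + N) = 4 - sqrt(2*N) = 4 - sqrt(2)*sqrt(N))
(Q(-77) + 339663)/(1/(-416710 - 409257) + W(278, 510)) = ((4 - sqrt(2)*sqrt(-77)) + 339663)/(1/(-416710 - 409257) + 510) = ((4 - sqrt(2)*I*sqrt(77)) + 339663)/(1/(-825967) + 510) = ((4 - I*sqrt(154)) + 339663)/(-1/825967 + 510) = (339667 - I*sqrt(154))/(421243169/825967) = (339667 - I*sqrt(154))*(825967/421243169) = 280553732989/421243169 - 825967*I*sqrt(154)/421243169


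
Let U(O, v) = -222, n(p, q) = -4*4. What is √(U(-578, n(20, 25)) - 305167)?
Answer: I*√305389 ≈ 552.62*I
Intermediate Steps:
n(p, q) = -16
√(U(-578, n(20, 25)) - 305167) = √(-222 - 305167) = √(-305389) = I*√305389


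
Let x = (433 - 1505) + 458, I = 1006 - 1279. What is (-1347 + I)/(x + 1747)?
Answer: -1620/1133 ≈ -1.4298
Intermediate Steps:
I = -273
x = -614 (x = -1072 + 458 = -614)
(-1347 + I)/(x + 1747) = (-1347 - 273)/(-614 + 1747) = -1620/1133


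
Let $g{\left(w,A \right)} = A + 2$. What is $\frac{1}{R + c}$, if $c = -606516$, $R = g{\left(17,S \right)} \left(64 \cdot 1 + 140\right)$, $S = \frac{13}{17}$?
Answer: $- \frac{1}{605952} \approx -1.6503 \cdot 10^{-6}$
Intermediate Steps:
$S = \frac{13}{17}$ ($S = 13 \cdot \frac{1}{17} = \frac{13}{17} \approx 0.76471$)
$g{\left(w,A \right)} = 2 + A$
$R = 564$ ($R = \left(2 + \frac{13}{17}\right) \left(64 \cdot 1 + 140\right) = \frac{47 \left(64 + 140\right)}{17} = \frac{47}{17} \cdot 204 = 564$)
$\frac{1}{R + c} = \frac{1}{564 - 606516} = \frac{1}{-605952} = - \frac{1}{605952}$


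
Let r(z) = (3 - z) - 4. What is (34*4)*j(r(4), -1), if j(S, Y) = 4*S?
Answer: -2720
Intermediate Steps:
r(z) = -1 - z
(34*4)*j(r(4), -1) = (34*4)*(4*(-1 - 1*4)) = 136*(4*(-1 - 4)) = 136*(4*(-5)) = 136*(-20) = -2720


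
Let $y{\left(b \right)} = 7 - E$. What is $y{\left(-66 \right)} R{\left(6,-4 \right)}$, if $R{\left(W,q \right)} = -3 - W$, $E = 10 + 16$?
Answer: $171$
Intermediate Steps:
$E = 26$
$y{\left(b \right)} = -19$ ($y{\left(b \right)} = 7 - 26 = -19$)
$y{\left(-66 \right)} R{\left(6,-4 \right)} = - 19 \left(-3 - 6\right) = \left(-19\right) \left(-9\right) = 171$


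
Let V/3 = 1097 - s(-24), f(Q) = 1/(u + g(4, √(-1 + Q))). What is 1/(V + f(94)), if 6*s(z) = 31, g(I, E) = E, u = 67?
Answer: 14399165/47164684417 + √93/47164684417 ≈ 0.00030530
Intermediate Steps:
f(Q) = 1/(67 + √(-1 + Q))
s(z) = 31/6 (s(z) = (⅙)*31 = 31/6)
V = 6551/2 (V = 3*(1097 - 1*31/6) = 3*(1097 - 31/6) = 3*(6551/6) = 6551/2 ≈ 3275.5)
1/(V + f(94)) = 1/(6551/2 + 1/(67 + √(-1 + 94))) = 1/(6551/2 + 1/(67 + √93))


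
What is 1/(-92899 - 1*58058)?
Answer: -1/150957 ≈ -6.6244e-6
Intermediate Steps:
1/(-92899 - 1*58058) = 1/(-92899 - 58058) = 1/(-150957) = -1/150957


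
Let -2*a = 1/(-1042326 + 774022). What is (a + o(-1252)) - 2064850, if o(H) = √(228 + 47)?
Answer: -1108015028799/536608 + 5*√11 ≈ -2.0648e+6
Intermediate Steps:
o(H) = 5*√11 (o(H) = √275 = 5*√11)
a = 1/536608 (a = -1/(2*(-1042326 + 774022)) = -½/(-268304) = -½*(-1/268304) = 1/536608 ≈ 1.8636e-6)
(a + o(-1252)) - 2064850 = (1/536608 + 5*√11) - 2064850 = -1108015028799/536608 + 5*√11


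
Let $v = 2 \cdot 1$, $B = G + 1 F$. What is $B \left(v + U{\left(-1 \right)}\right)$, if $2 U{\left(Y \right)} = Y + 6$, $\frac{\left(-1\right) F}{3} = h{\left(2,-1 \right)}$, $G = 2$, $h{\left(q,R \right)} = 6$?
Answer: $-72$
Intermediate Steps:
$F = -18$ ($F = \left(-3\right) 6 = -18$)
$U{\left(Y \right)} = 3 + \frac{Y}{2}$ ($U{\left(Y \right)} = \frac{Y + 6}{2} = \frac{6 + Y}{2} = 3 + \frac{Y}{2}$)
$B = -16$ ($B = 2 + 1 \left(-18\right) = 2 - 18 = -16$)
$v = 2$
$B \left(v + U{\left(-1 \right)}\right) = - 16 \left(2 + \left(3 + \frac{1}{2} \left(-1\right)\right)\right) = - 16 \left(2 + \left(3 - \frac{1}{2}\right)\right) = - 16 \left(2 + \frac{5}{2}\right) = \left(-16\right) \frac{9}{2} = -72$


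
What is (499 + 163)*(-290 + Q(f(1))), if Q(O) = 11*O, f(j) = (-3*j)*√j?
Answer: -213826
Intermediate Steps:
f(j) = -3*j^(3/2)
(499 + 163)*(-290 + Q(f(1))) = (499 + 163)*(-290 + 11*(-3*1^(3/2))) = 662*(-290 + 11*(-3*1)) = 662*(-290 + 11*(-3)) = 662*(-290 - 33) = 662*(-323) = -213826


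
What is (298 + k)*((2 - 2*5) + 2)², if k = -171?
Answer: 4572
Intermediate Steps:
(298 + k)*((2 - 2*5) + 2)² = (298 - 171)*((2 - 2*5) + 2)² = 127*((2 - 10) + 2)² = 127*(-8 + 2)² = 127*(-6)² = 127*36 = 4572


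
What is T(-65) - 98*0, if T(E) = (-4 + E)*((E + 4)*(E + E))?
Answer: -547170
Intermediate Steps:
T(E) = 2*E*(-4 + E)*(4 + E) (T(E) = (-4 + E)*((4 + E)*(2*E)) = (-4 + E)*(2*E*(4 + E)) = 2*E*(-4 + E)*(4 + E))
T(-65) - 98*0 = 2*(-65)*(-16 + (-65)²) - 98*0 = 2*(-65)*(-16 + 4225) + 0 = 2*(-65)*4209 + 0 = -547170 + 0 = -547170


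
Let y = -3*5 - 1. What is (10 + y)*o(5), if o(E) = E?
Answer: -30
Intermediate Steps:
y = -16 (y = -15 - 1 = -16)
(10 + y)*o(5) = (10 - 16)*5 = -6*5 = -30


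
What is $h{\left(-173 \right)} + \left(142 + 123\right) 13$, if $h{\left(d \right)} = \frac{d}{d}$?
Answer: $3446$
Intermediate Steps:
$h{\left(d \right)} = 1$
$h{\left(-173 \right)} + \left(142 + 123\right) 13 = 1 + \left(142 + 123\right) 13 = 1 + 265 \cdot 13 = 1 + 3445 = 3446$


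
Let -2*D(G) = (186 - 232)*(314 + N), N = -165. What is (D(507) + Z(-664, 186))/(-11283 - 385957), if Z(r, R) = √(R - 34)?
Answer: -3427/397240 - √38/198620 ≈ -0.0086581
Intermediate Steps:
Z(r, R) = √(-34 + R)
D(G) = 3427 (D(G) = -(186 - 232)*(314 - 165)/2 = -(-23)*149 = -½*(-6854) = 3427)
(D(507) + Z(-664, 186))/(-11283 - 385957) = (3427 + √(-34 + 186))/(-11283 - 385957) = (3427 + √152)/(-397240) = (3427 + 2*√38)*(-1/397240) = -3427/397240 - √38/198620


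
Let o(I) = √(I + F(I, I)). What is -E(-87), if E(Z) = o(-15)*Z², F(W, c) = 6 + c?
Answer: -15138*I*√6 ≈ -37080.0*I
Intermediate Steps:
o(I) = √(6 + 2*I) (o(I) = √(I + (6 + I)) = √(6 + 2*I))
E(Z) = 2*I*√6*Z² (E(Z) = √(6 + 2*(-15))*Z² = √(6 - 30)*Z² = √(-24)*Z² = (2*I*√6)*Z² = 2*I*√6*Z²)
-E(-87) = -2*I*√6*(-87)² = -2*I*√6*7569 = -15138*I*√6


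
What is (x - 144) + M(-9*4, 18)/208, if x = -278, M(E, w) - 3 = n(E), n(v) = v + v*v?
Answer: -86513/208 ≈ -415.93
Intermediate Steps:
n(v) = v + v²
M(E, w) = 3 + E*(1 + E)
(x - 144) + M(-9*4, 18)/208 = (-278 - 144) + (3 + (-9*4)*(1 - 9*4))/208 = -422 + (3 - 36*(1 - 36))*(1/208) = -422 + (3 - 36*(-35))*(1/208) = -422 + (3 + 1260)*(1/208) = -422 + 1263*(1/208) = -422 + 1263/208 = -86513/208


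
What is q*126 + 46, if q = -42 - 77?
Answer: -14948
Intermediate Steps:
q = -119
q*126 + 46 = -119*126 + 46 = -14994 + 46 = -14948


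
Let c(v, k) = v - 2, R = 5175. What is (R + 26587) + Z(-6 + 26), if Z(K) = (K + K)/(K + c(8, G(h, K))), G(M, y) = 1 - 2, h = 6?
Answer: 412926/13 ≈ 31764.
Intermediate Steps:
G(M, y) = -1
c(v, k) = -2 + v
Z(K) = 2*K/(6 + K) (Z(K) = (K + K)/(K + (-2 + 8)) = (2*K)/(K + 6) = (2*K)/(6 + K) = 2*K/(6 + K))
(R + 26587) + Z(-6 + 26) = (5175 + 26587) + 2*(-6 + 26)/(6 + (-6 + 26)) = 31762 + 2*20/(6 + 20) = 31762 + 2*20/26 = 31762 + 2*20*(1/26) = 31762 + 20/13 = 412926/13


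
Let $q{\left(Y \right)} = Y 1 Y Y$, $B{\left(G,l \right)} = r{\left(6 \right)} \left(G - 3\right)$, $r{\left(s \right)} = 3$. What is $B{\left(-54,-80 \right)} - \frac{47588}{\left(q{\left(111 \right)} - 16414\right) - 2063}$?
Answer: $- \frac{115376461}{674577} \approx -171.04$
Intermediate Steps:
$B{\left(G,l \right)} = -9 + 3 G$ ($B{\left(G,l \right)} = 3 \left(G - 3\right) = 3 \left(-3 + G\right) = -9 + 3 G$)
$q{\left(Y \right)} = Y^{3}$ ($q{\left(Y \right)} = Y Y^{2} = Y^{3}$)
$B{\left(-54,-80 \right)} - \frac{47588}{\left(q{\left(111 \right)} - 16414\right) - 2063} = \left(-9 + 3 \left(-54\right)\right) - \frac{47588}{\left(111^{3} - 16414\right) - 2063} = \left(-9 - 162\right) - \frac{47588}{\left(1367631 - 16414\right) - 2063} = -171 - \frac{47588}{1351217 - 2063} = -171 - \frac{47588}{1349154} = -171 - \frac{23794}{674577} = - \frac{115376461}{674577}$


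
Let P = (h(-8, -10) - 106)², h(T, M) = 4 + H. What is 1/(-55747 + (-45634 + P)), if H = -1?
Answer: -1/90772 ≈ -1.1017e-5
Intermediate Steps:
h(T, M) = 3 (h(T, M) = 4 - 1 = 3)
P = 10609 (P = (3 - 106)² = (-103)² = 10609)
1/(-55747 + (-45634 + P)) = 1/(-55747 + (-45634 + 10609)) = 1/(-55747 - 35025) = 1/(-90772) = -1/90772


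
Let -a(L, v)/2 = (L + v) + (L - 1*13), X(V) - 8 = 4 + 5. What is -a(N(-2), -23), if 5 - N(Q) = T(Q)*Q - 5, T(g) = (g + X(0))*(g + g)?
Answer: -512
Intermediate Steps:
X(V) = 17 (X(V) = 8 + (4 + 5) = 8 + 9 = 17)
T(g) = 2*g*(17 + g) (T(g) = (g + 17)*(g + g) = (17 + g)*(2*g) = 2*g*(17 + g))
N(Q) = 10 - 2*Q²*(17 + Q) (N(Q) = 5 - ((2*Q*(17 + Q))*Q - 5) = 5 - (2*Q²*(17 + Q) - 5) = 5 - (-5 + 2*Q²*(17 + Q)) = 5 + (5 - 2*Q²*(17 + Q)) = 10 - 2*Q²*(17 + Q))
a(L, v) = 26 - 4*L - 2*v (a(L, v) = -2*((L + v) + (L - 1*13)) = -2*((L + v) + (L - 13)) = -2*((L + v) + (-13 + L)) = -2*(-13 + v + 2*L) = 26 - 4*L - 2*v)
-a(N(-2), -23) = -(26 - 4*(10 - 2*(-2)²*(17 - 2)) - 2*(-23)) = -(26 - 4*(10 - 2*4*15) + 46) = -(26 - 4*(10 - 120) + 46) = -(26 - 4*(-110) + 46) = -(26 + 440 + 46) = -1*512 = -512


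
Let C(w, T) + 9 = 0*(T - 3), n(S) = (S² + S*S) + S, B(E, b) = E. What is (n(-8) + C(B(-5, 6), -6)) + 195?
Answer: 306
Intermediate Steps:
n(S) = S + 2*S² (n(S) = (S² + S²) + S = 2*S² + S = S + 2*S²)
C(w, T) = -9 (C(w, T) = -9 + 0*(T - 3) = -9 + 0*(-3 + T) = -9 + 0 = -9)
(n(-8) + C(B(-5, 6), -6)) + 195 = (-8*(1 + 2*(-8)) - 9) + 195 = (-8*(1 - 16) - 9) + 195 = (-8*(-15) - 9) + 195 = (120 - 9) + 195 = 111 + 195 = 306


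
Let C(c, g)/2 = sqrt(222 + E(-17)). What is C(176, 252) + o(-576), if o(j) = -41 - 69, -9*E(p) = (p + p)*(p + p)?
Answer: -110 + 2*sqrt(842)/3 ≈ -90.655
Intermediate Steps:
E(p) = -4*p**2/9 (E(p) = -(p + p)*(p + p)/9 = -2*p*2*p/9 = -4*p**2/9)
o(j) = -110
C(c, g) = 2*sqrt(842)/3 (C(c, g) = 2*sqrt(222 - 4/9*(-17)**2) = 2*sqrt(222 - 4/9*289) = 2*sqrt(222 - 1156/9) = 2*sqrt(842/9) = 2*(sqrt(842)/3) = 2*sqrt(842)/3)
C(176, 252) + o(-576) = 2*sqrt(842)/3 - 110 = -110 + 2*sqrt(842)/3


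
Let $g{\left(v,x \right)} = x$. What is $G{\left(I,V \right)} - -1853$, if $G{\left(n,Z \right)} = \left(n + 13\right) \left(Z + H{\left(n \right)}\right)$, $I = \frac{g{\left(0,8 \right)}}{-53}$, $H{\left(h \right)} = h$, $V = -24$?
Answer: $\frac{4333397}{2809} \approx 1542.7$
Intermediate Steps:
$I = - \frac{8}{53}$ ($I = \frac{8}{-53} = 8 \left(- \frac{1}{53}\right) = - \frac{8}{53} \approx -0.15094$)
$G{\left(n,Z \right)} = \left(13 + n\right) \left(Z + n\right)$ ($G{\left(n,Z \right)} = \left(n + 13\right) \left(Z + n\right) = \left(13 + n\right) \left(Z + n\right)$)
$G{\left(I,V \right)} - -1853 = \left(\left(- \frac{8}{53}\right)^{2} + 13 \left(-24\right) + 13 \left(- \frac{8}{53}\right) - - \frac{192}{53}\right) - -1853 = \left(\frac{64}{2809} - 312 - \frac{104}{53} + \frac{192}{53}\right) + 1853 = - \frac{871680}{2809} + 1853 = \frac{4333397}{2809}$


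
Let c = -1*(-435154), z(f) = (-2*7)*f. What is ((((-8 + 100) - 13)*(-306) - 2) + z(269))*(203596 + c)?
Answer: -17847952500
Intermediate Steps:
z(f) = -14*f
c = 435154
((((-8 + 100) - 13)*(-306) - 2) + z(269))*(203596 + c) = ((((-8 + 100) - 13)*(-306) - 2) - 14*269)*(203596 + 435154) = (((92 - 13)*(-306) - 2) - 3766)*638750 = ((79*(-306) - 2) - 3766)*638750 = ((-24174 - 2) - 3766)*638750 = (-24176 - 3766)*638750 = -27942*638750 = -17847952500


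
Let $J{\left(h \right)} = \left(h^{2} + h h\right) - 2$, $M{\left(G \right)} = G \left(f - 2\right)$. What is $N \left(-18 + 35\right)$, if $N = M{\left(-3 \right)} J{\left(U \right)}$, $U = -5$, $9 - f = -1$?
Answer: $-19584$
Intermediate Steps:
$f = 10$ ($f = 9 - -1 = 9 + 1 = 10$)
$M{\left(G \right)} = 8 G$ ($M{\left(G \right)} = G \left(10 - 2\right) = G 8 = 8 G$)
$J{\left(h \right)} = -2 + 2 h^{2}$ ($J{\left(h \right)} = \left(h^{2} + h^{2}\right) - 2 = 2 h^{2} - 2 = -2 + 2 h^{2}$)
$N = -1152$ ($N = 8 \left(-3\right) \left(-2 + 2 \left(-5\right)^{2}\right) = - 24 \left(-2 + 2 \cdot 25\right) = - 24 \left(-2 + 50\right) = \left(-24\right) 48 = -1152$)
$N \left(-18 + 35\right) = - 1152 \left(-18 + 35\right) = \left(-1152\right) 17 = -19584$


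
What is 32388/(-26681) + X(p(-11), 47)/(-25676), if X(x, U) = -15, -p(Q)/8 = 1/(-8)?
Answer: -831194073/685061356 ≈ -1.2133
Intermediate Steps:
p(Q) = 1 (p(Q) = -8/(-8) = -8*(-1/8) = 1)
32388/(-26681) + X(p(-11), 47)/(-25676) = 32388/(-26681) - 15/(-25676) = 32388*(-1/26681) - 15*(-1/25676) = -32388/26681 + 15/25676 = -831194073/685061356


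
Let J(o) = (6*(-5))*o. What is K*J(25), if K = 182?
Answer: -136500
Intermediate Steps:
J(o) = -30*o
K*J(25) = 182*(-30*25) = 182*(-750) = -136500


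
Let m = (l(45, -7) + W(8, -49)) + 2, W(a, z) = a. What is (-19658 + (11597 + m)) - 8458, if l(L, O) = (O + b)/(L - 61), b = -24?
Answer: -264113/16 ≈ -16507.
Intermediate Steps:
l(L, O) = (-24 + O)/(-61 + L) (l(L, O) = (O - 24)/(L - 61) = (-24 + O)/(-61 + L))
m = 191/16 (m = ((-24 - 7)/(-61 + 45) + 8) + 2 = (-31/(-16) + 8) + 2 = (-1/16*(-31) + 8) + 2 = (31/16 + 8) + 2 = 159/16 + 2 = 191/16 ≈ 11.938)
(-19658 + (11597 + m)) - 8458 = (-19658 + (11597 + 191/16)) - 8458 = (-19658 + 185743/16) - 8458 = -128785/16 - 8458 = -264113/16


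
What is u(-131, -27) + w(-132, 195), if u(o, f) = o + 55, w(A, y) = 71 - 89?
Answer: -94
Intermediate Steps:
w(A, y) = -18
u(o, f) = 55 + o
u(-131, -27) + w(-132, 195) = (55 - 131) - 18 = -76 - 18 = -94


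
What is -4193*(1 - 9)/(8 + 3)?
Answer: 33544/11 ≈ 3049.5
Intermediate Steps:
-4193*(1 - 9)/(8 + 3) = -(-33544)/11 = -4193*(-8/11) = 33544/11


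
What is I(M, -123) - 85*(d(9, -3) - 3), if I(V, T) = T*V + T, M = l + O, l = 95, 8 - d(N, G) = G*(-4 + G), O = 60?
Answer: -17828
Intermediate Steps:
d(N, G) = 8 - G*(-4 + G)
M = 155 (M = 95 + 60 = 155)
I(V, T) = T + T*V
I(M, -123) - 85*(d(9, -3) - 3) = -123*(1 + 155) - 85*((8 - 1*(-3)² + 4*(-3)) - 3) = -123*156 - 85*((8 - 1*9 - 12) - 3) = -19188 - 85*((8 - 9 - 12) - 3) = -19188 - 85*(-13 - 3) = -19188 - 85*(-16) = -19188 - 1*(-1360) = -19188 + 1360 = -17828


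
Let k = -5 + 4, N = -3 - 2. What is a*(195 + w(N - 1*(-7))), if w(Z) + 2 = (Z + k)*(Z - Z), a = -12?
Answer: -2316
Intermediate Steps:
N = -5
k = -1
w(Z) = -2 (w(Z) = -2 + (Z - 1)*(Z - Z) = -2 + (-1 + Z)*0 = -2 + 0 = -2)
a*(195 + w(N - 1*(-7))) = -12*(195 - 2) = -12*193 = -2316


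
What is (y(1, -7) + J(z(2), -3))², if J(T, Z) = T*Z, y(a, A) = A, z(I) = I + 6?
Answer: 961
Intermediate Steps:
z(I) = 6 + I
(y(1, -7) + J(z(2), -3))² = (-7 + (6 + 2)*(-3))² = (-7 + 8*(-3))² = (-7 - 24)² = (-31)² = 961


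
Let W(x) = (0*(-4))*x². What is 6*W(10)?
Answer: 0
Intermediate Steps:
W(x) = 0 (W(x) = 0*x² = 0)
6*W(10) = 6*0 = 0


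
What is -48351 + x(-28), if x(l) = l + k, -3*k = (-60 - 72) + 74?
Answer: -145079/3 ≈ -48360.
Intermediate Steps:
k = 58/3 (k = -((-60 - 72) + 74)/3 = -(-132 + 74)/3 = -⅓*(-58) = 58/3 ≈ 19.333)
x(l) = 58/3 + l (x(l) = l + 58/3 = 58/3 + l)
-48351 + x(-28) = -48351 + (58/3 - 28) = -48351 - 26/3 = -145079/3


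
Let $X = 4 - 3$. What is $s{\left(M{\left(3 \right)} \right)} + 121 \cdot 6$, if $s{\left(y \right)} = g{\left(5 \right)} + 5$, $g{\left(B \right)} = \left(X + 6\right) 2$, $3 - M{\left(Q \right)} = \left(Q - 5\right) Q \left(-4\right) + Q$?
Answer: $745$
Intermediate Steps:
$M{\left(Q \right)} = 3 - Q + 4 Q \left(-5 + Q\right)$ ($M{\left(Q \right)} = 3 - \left(\left(Q - 5\right) Q \left(-4\right) + Q\right) = 3 - \left(\left(-5 + Q\right) Q \left(-4\right) + Q\right) = 3 - \left(Q \left(-5 + Q\right) \left(-4\right) + Q\right) = 3 - \left(- 4 Q \left(-5 + Q\right) + Q\right) = 3 - \left(Q - 4 Q \left(-5 + Q\right)\right) = 3 + \left(- Q + 4 Q \left(-5 + Q\right)\right) = 3 - Q + 4 Q \left(-5 + Q\right)$)
$X = 1$ ($X = 4 - 3 = 1$)
$g{\left(B \right)} = 14$ ($g{\left(B \right)} = \left(1 + 6\right) 2 = 7 \cdot 2 = 14$)
$s{\left(y \right)} = 19$ ($s{\left(y \right)} = 14 + 5 = 19$)
$s{\left(M{\left(3 \right)} \right)} + 121 \cdot 6 = 19 + 121 \cdot 6 = 19 + 726 = 745$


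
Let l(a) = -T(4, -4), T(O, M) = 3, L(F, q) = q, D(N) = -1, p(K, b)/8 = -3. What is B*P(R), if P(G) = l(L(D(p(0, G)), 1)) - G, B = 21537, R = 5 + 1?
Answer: -193833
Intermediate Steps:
R = 6
p(K, b) = -24 (p(K, b) = 8*(-3) = -24)
l(a) = -3 (l(a) = -1*3 = -3)
P(G) = -3 - G
B*P(R) = 21537*(-3 - 1*6) = 21537*(-3 - 6) = 21537*(-9) = -193833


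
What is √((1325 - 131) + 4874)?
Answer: 2*√1517 ≈ 77.897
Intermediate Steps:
√((1325 - 131) + 4874) = √(1194 + 4874) = √6068 = 2*√1517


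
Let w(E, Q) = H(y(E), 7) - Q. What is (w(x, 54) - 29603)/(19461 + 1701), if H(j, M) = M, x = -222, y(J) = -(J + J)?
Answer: -14825/10581 ≈ -1.4011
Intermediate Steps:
y(J) = -2*J
w(E, Q) = 7 - Q
(w(x, 54) - 29603)/(19461 + 1701) = ((7 - 1*54) - 29603)/(19461 + 1701) = ((7 - 54) - 29603)/21162 = (-47 - 29603)*(1/21162) = -29650*1/21162 = -14825/10581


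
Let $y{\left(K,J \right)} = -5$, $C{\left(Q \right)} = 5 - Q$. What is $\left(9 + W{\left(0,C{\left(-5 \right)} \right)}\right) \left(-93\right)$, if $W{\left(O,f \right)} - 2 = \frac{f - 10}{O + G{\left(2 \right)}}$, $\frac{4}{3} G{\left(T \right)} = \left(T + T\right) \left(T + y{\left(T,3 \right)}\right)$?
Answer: $-1023$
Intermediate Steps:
$G{\left(T \right)} = \frac{3 T \left(-5 + T\right)}{2}$ ($G{\left(T \right)} = \frac{3 \left(T + T\right) \left(T - 5\right)}{4} = \frac{3 \cdot 2 T \left(-5 + T\right)}{4} = \frac{3 T \left(-5 + T\right)}{2}$)
$W{\left(O,f \right)} = 2 + \frac{-10 + f}{-9 + O}$ ($W{\left(O,f \right)} = 2 + \frac{f - 10}{O + \frac{3}{2} \cdot 2 \left(-5 + 2\right)} = 2 + \frac{-10 + f}{O + \frac{3}{2} \cdot 2 \left(-3\right)} = 2 + \frac{-10 + f}{O - 9} = 2 + \frac{-10 + f}{-9 + O}$)
$\left(9 + W{\left(0,C{\left(-5 \right)} \right)}\right) \left(-93\right) = \left(9 + \frac{-28 + \left(5 - -5\right) + 2 \cdot 0}{-9 + 0}\right) \left(-93\right) = \left(9 + \frac{-28 + \left(5 + 5\right) + 0}{-9}\right) \left(-93\right) = \left(9 - \frac{-28 + 10 + 0}{9}\right) \left(-93\right) = \left(9 - -2\right) \left(-93\right) = \left(9 + 2\right) \left(-93\right) = 11 \left(-93\right) = -1023$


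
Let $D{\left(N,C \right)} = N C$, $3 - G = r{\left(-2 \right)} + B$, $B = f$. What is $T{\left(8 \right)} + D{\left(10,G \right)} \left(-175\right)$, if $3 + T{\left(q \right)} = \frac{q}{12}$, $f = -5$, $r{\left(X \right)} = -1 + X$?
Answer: $- \frac{57757}{3} \approx -19252.0$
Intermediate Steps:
$B = -5$
$G = 11$ ($G = 3 - \left(\left(-1 - 2\right) - 5\right) = 3 - \left(-3 - 5\right) = 3 - -8 = 3 + 8 = 11$)
$D{\left(N,C \right)} = C N$
$T{\left(q \right)} = -3 + \frac{q}{12}$
$T{\left(8 \right)} + D{\left(10,G \right)} \left(-175\right) = \left(-3 + \frac{1}{12} \cdot 8\right) + 11 \cdot 10 \left(-175\right) = \left(-3 + \frac{2}{3}\right) + 110 \left(-175\right) = - \frac{7}{3} - 19250 = - \frac{57757}{3}$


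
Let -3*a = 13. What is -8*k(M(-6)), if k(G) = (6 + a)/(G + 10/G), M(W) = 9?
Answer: -120/91 ≈ -1.3187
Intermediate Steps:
a = -13/3 (a = -⅓*13 = -13/3 ≈ -4.3333)
k(G) = 5/(3*(G + 10/G)) (k(G) = (6 - 13/3)/(G + 10/G) = 5/(3*(G + 10/G)))
-8*k(M(-6)) = -40*9/(3*(10 + 9²)) = -40*9/(3*(10 + 81)) = -40*9/(3*91) = -8*15/91 = -120/91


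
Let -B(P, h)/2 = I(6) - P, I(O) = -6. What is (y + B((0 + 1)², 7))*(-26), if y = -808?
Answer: 20644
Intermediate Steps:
B(P, h) = 12 + 2*P (B(P, h) = -2*(-6 - P) = 12 + 2*P)
(y + B((0 + 1)², 7))*(-26) = (-808 + (12 + 2*(0 + 1)²))*(-26) = (-808 + (12 + 2*1²))*(-26) = (-808 + (12 + 2*1))*(-26) = (-808 + (12 + 2))*(-26) = (-808 + 14)*(-26) = -794*(-26) = 20644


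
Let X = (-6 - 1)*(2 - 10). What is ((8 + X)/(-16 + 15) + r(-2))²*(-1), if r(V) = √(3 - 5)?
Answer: -4094 + 128*I*√2 ≈ -4094.0 + 181.02*I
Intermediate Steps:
X = 56 (X = -7*(-8) = 56)
r(V) = I*√2 (r(V) = √(-2) = I*√2)
((8 + X)/(-16 + 15) + r(-2))²*(-1) = ((8 + 56)/(-16 + 15) + I*√2)²*(-1) = (64/(-1) + I*√2)²*(-1) = (64*(-1) + I*√2)²*(-1) = (-64 + I*√2)²*(-1) = -(-64 + I*√2)²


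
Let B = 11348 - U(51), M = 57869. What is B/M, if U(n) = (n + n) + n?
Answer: 11195/57869 ≈ 0.19345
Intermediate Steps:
U(n) = 3*n (U(n) = 2*n + n = 3*n)
B = 11195 (B = 11348 - 3*51 = 11348 - 1*153 = 11348 - 153 = 11195)
B/M = 11195/57869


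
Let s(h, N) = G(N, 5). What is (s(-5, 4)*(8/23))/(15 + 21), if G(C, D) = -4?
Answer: -8/207 ≈ -0.038647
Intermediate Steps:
s(h, N) = -4
(s(-5, 4)*(8/23))/(15 + 21) = (-32/23)/(15 + 21) = -32/23/36 = -4*8/23*(1/36) = -32/23*1/36 = -8/207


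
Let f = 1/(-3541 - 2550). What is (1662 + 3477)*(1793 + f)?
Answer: 56123851518/6091 ≈ 9.2142e+6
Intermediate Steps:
f = -1/6091 (f = 1/(-6091) = -1/6091 ≈ -0.00016418)
(1662 + 3477)*(1793 + f) = (1662 + 3477)*(1793 - 1/6091) = 5139*(10921162/6091) = 56123851518/6091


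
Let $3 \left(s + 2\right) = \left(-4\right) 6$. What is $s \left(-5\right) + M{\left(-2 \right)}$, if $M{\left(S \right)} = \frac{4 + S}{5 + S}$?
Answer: $\frac{152}{3} \approx 50.667$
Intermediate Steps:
$s = -10$ ($s = -2 + \frac{\left(-4\right) 6}{3} = -2 + \frac{1}{3} \left(-24\right) = -2 - 8 = -10$)
$M{\left(S \right)} = \frac{4 + S}{5 + S}$
$s \left(-5\right) + M{\left(-2 \right)} = \left(-10\right) \left(-5\right) + \frac{4 - 2}{5 - 2} = 50 + \frac{1}{3} \cdot 2 = 50 + \frac{2}{3} = \frac{152}{3}$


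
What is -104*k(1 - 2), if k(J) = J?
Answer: 104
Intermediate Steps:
-104*k(1 - 2) = -104*(1 - 2) = -104*(-1) = 104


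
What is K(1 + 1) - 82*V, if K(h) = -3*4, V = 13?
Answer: -1078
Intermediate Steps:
K(h) = -12
K(1 + 1) - 82*V = -12 - 82*13 = -12 - 1066 = -1078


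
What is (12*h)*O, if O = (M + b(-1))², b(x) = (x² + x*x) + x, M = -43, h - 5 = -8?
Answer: -63504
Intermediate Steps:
h = -3 (h = 5 - 8 = -3)
b(x) = x + 2*x² (b(x) = (x² + x²) + x = 2*x² + x = x + 2*x²)
O = 1764 (O = (-43 - (1 + 2*(-1)))² = (-43 - (1 - 2))² = (-43 - 1*(-1))² = (-43 + 1)² = (-42)² = 1764)
(12*h)*O = (12*(-3))*1764 = -36*1764 = -63504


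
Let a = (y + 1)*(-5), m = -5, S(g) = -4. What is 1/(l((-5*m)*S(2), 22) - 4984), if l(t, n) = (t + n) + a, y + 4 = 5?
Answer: -1/5072 ≈ -0.00019716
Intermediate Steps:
y = 1 (y = -4 + 5 = 1)
a = -10 (a = (1 + 1)*(-5) = 2*(-5) = -10)
l(t, n) = -10 + n + t (l(t, n) = (t + n) - 10 = (n + t) - 10 = -10 + n + t)
1/(l((-5*m)*S(2), 22) - 4984) = 1/((-10 + 22 - 5*(-5)*(-4)) - 4984) = 1/((-10 + 22 + 25*(-4)) - 4984) = 1/((-10 + 22 - 100) - 4984) = 1/(-88 - 4984) = 1/(-5072) = -1/5072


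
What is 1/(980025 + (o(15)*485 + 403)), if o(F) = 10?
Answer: 1/985278 ≈ 1.0149e-6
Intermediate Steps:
1/(980025 + (o(15)*485 + 403)) = 1/(980025 + (10*485 + 403)) = 1/(980025 + (4850 + 403)) = 1/(980025 + 5253) = 1/985278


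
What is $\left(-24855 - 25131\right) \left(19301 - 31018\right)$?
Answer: $585685962$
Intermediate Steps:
$\left(-24855 - 25131\right) \left(19301 - 31018\right) = \left(-49986\right) \left(-11717\right) = 585685962$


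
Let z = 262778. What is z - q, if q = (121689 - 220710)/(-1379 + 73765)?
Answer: 19021547329/72386 ≈ 2.6278e+5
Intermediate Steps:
q = -99021/72386 ≈ -1.3680
z - q = 262778 - 1*(-99021/72386) = 262778 + 99021/72386 = 19021547329/72386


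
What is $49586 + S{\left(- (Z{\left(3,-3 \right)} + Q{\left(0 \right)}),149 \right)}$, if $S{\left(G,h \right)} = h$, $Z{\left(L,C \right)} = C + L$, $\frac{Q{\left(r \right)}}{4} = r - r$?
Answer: $49735$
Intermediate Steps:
$Q{\left(r \right)} = 0$ ($Q{\left(r \right)} = 4 \left(r - r\right) = 4 \cdot 0 = 0$)
$49586 + S{\left(- (Z{\left(3,-3 \right)} + Q{\left(0 \right)}),149 \right)} = 49586 + 149 = 49735$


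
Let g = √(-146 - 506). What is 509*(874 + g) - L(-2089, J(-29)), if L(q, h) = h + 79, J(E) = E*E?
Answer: 443946 + 1018*I*√163 ≈ 4.4395e+5 + 12997.0*I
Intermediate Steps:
J(E) = E²
L(q, h) = 79 + h
g = 2*I*√163 (g = √(-652) = 2*I*√163 ≈ 25.534*I)
509*(874 + g) - L(-2089, J(-29)) = 509*(874 + 2*I*√163) - (79 + (-29)²) = (444866 + 1018*I*√163) - (79 + 841) = (444866 + 1018*I*√163) - 1*920 = (444866 + 1018*I*√163) - 920 = 443946 + 1018*I*√163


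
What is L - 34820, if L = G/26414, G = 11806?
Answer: -459861837/13207 ≈ -34820.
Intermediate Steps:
L = 5903/13207 (L = 11806/26414 = 11806*(1/26414) = 5903/13207 ≈ 0.44696)
L - 34820 = 5903/13207 - 34820 = -459861837/13207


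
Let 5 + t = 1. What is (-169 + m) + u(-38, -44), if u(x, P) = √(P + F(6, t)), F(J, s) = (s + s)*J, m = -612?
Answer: -781 + 2*I*√23 ≈ -781.0 + 9.5917*I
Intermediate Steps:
t = -4 (t = -5 + 1 = -4)
F(J, s) = 2*J*s (F(J, s) = (2*s)*J = 2*J*s)
u(x, P) = √(-48 + P) (u(x, P) = √(P + 2*6*(-4)) = √(P - 48) = √(-48 + P))
(-169 + m) + u(-38, -44) = (-169 - 612) + √(-48 - 44) = -781 + √(-92) = -781 + 2*I*√23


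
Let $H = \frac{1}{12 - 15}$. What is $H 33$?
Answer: $-11$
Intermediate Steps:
$H = - \frac{1}{3}$ ($H = \frac{1}{-3} = - \frac{1}{3} \approx -0.33333$)
$H 33 = \left(- \frac{1}{3}\right) 33 = -11$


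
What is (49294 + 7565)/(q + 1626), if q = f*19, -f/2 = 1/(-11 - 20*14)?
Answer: 16545969/473204 ≈ 34.966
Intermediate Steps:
f = 2/291 (f = -2/(-11 - 20*14) = -2/(-11 - 280) = -2/(-291) = -2*(-1/291) = 2/291 ≈ 0.0068729)
q = 38/291 (q = (2/291)*19 = 38/291 ≈ 0.13058)
(49294 + 7565)/(q + 1626) = (49294 + 7565)/(38/291 + 1626) = 56859/(473204/291) = 56859*(291/473204) = 16545969/473204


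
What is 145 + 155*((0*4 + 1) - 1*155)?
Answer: -23725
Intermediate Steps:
145 + 155*((0*4 + 1) - 1*155) = 145 + 155*((0 + 1) - 155) = 145 + 155*(1 - 155) = 145 + 155*(-154) = 145 - 23870 = -23725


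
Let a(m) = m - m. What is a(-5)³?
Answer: 0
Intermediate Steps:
a(m) = 0
a(-5)³ = 0³ = 0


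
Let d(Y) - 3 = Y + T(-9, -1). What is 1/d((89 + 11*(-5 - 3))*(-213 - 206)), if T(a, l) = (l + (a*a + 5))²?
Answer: 1/6809 ≈ 0.00014686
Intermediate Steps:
T(a, l) = (5 + l + a²)² (T(a, l) = (l + (a² + 5))² = (l + (5 + a²))² = (5 + l + a²)²)
d(Y) = 7228 + Y (d(Y) = 3 + (Y + (5 - 1 + (-9)²)²) = 3 + (Y + (5 - 1 + 81)²) = 3 + (Y + 85²) = 3 + (Y + 7225) = 3 + (7225 + Y) = 7228 + Y)
1/d((89 + 11*(-5 - 3))*(-213 - 206)) = 1/(7228 + (89 + 11*(-5 - 3))*(-213 - 206)) = 1/(7228 + (89 + 11*(-8))*(-419)) = 1/(7228 + (89 - 88)*(-419)) = 1/(7228 + 1*(-419)) = 1/(7228 - 419) = 1/6809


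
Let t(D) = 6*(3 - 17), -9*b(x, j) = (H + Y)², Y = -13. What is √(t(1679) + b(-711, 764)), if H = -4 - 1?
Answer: 2*I*√30 ≈ 10.954*I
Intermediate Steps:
H = -5
b(x, j) = -36 (b(x, j) = -(-5 - 13)²/9 = -⅑*(-18)² = -⅑*324 = -36)
t(D) = -84 (t(D) = 6*(-14) = -84)
√(t(1679) + b(-711, 764)) = √(-84 - 36) = √(-120) = 2*I*√30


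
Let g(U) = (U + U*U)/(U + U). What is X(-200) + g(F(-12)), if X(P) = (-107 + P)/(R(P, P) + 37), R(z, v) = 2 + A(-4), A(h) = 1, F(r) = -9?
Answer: -467/40 ≈ -11.675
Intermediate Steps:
g(U) = (U + U²)/(2*U) (g(U) = (U + U²)/((2*U)) = (U + U²)*(1/(2*U)) = (U + U²)/(2*U))
R(z, v) = 3 (R(z, v) = 2 + 1 = 3)
X(P) = -107/40 + P/40 (X(P) = (-107 + P)/(3 + 37) = (-107 + P)/40 = (-107 + P)*(1/40) = -107/40 + P/40)
X(-200) + g(F(-12)) = (-107/40 + (1/40)*(-200)) + (½ + (½)*(-9)) = (-107/40 - 5) + (½ - 9/2) = -307/40 - 4 = -467/40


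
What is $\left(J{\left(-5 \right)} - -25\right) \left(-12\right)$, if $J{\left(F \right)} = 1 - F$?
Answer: $-372$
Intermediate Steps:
$\left(J{\left(-5 \right)} - -25\right) \left(-12\right) = \left(\left(1 - -5\right) - -25\right) \left(-12\right) = \left(\left(1 + 5\right) + 25\right) \left(-12\right) = \left(6 + 25\right) \left(-12\right) = 31 \left(-12\right) = -372$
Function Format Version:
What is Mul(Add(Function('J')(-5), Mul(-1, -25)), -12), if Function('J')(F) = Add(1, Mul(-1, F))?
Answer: -372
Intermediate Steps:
Mul(Add(Function('J')(-5), Mul(-1, -25)), -12) = Mul(Add(Add(1, Mul(-1, -5)), Mul(-1, -25)), -12) = Mul(Add(Add(1, 5), 25), -12) = Mul(Add(6, 25), -12) = Mul(31, -12) = -372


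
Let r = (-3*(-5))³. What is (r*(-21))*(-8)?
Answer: 567000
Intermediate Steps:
r = 3375 (r = 15³ = 3375)
(r*(-21))*(-8) = (3375*(-21))*(-8) = -70875*(-8) = 567000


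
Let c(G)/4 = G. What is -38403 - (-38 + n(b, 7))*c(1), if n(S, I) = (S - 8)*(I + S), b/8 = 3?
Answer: -40235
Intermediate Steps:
b = 24 (b = 8*3 = 24)
c(G) = 4*G
n(S, I) = (-8 + S)*(I + S)
-38403 - (-38 + n(b, 7))*c(1) = -38403 - (-38 + (24**2 - 8*7 - 8*24 + 7*24))*4*1 = -38403 - (-38 + (576 - 56 - 192 + 168))*4 = -38403 - (-38 + 496)*4 = -38403 - 458*4 = -38403 - 1*1832 = -38403 - 1832 = -40235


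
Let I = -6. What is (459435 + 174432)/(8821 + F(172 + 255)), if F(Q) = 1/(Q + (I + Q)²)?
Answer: 37539294052/522403143 ≈ 71.859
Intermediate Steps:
F(Q) = 1/(Q + (-6 + Q)²)
(459435 + 174432)/(8821 + F(172 + 255)) = (459435 + 174432)/(8821 + 1/((172 + 255) + (-6 + (172 + 255))²)) = 633867/(8821 + 1/(427 + (-6 + 427)²)) = 633867/(8821 + 1/(427 + 421²)) = 633867/(8821 + 1/(427 + 177241)) = 633867/(8821 + 1/177668) = 633867/(1567209429/177668) = 633867*(177668/1567209429) = 37539294052/522403143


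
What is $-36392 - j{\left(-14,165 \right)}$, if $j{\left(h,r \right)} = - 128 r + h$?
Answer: $-15258$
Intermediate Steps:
$j{\left(h,r \right)} = h - 128 r$
$-36392 - j{\left(-14,165 \right)} = -36392 - \left(-14 - 21120\right) = -36392 - -21134 = -36392 + 21134 = -15258$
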